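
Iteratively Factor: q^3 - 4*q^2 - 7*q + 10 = (q - 1)*(q^2 - 3*q - 10) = (q - 1)*(q + 2)*(q - 5)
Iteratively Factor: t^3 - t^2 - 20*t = (t - 5)*(t^2 + 4*t) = (t - 5)*(t + 4)*(t)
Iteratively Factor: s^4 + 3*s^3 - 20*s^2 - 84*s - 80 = (s - 5)*(s^3 + 8*s^2 + 20*s + 16) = (s - 5)*(s + 2)*(s^2 + 6*s + 8) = (s - 5)*(s + 2)^2*(s + 4)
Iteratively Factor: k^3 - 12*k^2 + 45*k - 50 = (k - 5)*(k^2 - 7*k + 10) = (k - 5)*(k - 2)*(k - 5)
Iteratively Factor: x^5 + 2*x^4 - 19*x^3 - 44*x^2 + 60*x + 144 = (x - 4)*(x^4 + 6*x^3 + 5*x^2 - 24*x - 36) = (x - 4)*(x + 3)*(x^3 + 3*x^2 - 4*x - 12) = (x - 4)*(x + 2)*(x + 3)*(x^2 + x - 6) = (x - 4)*(x + 2)*(x + 3)^2*(x - 2)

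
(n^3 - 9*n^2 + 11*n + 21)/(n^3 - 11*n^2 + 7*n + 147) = (n^2 - 2*n - 3)/(n^2 - 4*n - 21)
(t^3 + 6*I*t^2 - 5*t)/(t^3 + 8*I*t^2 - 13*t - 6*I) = t*(t + 5*I)/(t^2 + 7*I*t - 6)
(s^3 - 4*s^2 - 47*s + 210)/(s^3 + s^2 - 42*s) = (s - 5)/s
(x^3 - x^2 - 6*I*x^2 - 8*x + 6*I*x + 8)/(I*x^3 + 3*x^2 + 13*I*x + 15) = (-I*x^3 + x^2*(-6 + I) + x*(6 + 8*I) - 8*I)/(x^3 - 3*I*x^2 + 13*x - 15*I)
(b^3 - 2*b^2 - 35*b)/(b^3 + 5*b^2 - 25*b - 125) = b*(b - 7)/(b^2 - 25)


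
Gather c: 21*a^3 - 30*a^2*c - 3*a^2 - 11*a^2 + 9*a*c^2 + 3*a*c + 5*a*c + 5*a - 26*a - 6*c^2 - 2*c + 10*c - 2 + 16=21*a^3 - 14*a^2 - 21*a + c^2*(9*a - 6) + c*(-30*a^2 + 8*a + 8) + 14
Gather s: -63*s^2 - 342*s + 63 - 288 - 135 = -63*s^2 - 342*s - 360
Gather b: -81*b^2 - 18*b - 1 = -81*b^2 - 18*b - 1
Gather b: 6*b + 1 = 6*b + 1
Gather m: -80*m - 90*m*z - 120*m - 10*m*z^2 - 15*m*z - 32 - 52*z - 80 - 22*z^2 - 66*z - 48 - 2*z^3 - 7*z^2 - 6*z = m*(-10*z^2 - 105*z - 200) - 2*z^3 - 29*z^2 - 124*z - 160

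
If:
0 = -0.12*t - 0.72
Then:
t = -6.00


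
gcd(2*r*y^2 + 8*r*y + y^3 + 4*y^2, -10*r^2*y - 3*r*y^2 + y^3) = 2*r*y + y^2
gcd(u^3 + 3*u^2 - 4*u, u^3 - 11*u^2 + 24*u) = u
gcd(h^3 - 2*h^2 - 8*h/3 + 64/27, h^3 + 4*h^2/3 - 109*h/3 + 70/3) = h - 2/3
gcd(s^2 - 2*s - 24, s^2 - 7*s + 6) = s - 6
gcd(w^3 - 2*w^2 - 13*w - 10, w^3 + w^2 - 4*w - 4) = w^2 + 3*w + 2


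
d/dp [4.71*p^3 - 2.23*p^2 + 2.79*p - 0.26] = 14.13*p^2 - 4.46*p + 2.79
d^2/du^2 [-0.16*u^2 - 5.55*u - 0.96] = -0.320000000000000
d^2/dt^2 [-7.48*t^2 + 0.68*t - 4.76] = -14.9600000000000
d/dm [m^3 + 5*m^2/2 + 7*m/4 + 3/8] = 3*m^2 + 5*m + 7/4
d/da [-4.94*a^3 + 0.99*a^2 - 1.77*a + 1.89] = -14.82*a^2 + 1.98*a - 1.77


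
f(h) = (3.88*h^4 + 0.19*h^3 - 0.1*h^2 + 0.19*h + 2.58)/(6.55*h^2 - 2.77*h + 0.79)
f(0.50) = 2.80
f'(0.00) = 11.69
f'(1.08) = 0.56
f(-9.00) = 45.50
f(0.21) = 5.28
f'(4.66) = 5.79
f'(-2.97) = -3.22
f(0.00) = 3.27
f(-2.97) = 4.46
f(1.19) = 1.59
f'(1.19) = 0.96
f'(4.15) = 5.18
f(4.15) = 11.42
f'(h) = (2.77 - 13.1*h)*(3.88*h^4 + 0.19*h^3 - 0.1*h^2 + 0.19*h + 2.58)/(6.55*h^2 - 2.77*h + 0.79)^2 + (15.52*h^3 + 0.57*h^2 - 0.2*h + 0.19)/(6.55*h^2 - 2.77*h + 0.79)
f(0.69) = 1.81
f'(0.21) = 0.84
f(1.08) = 1.51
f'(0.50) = -8.06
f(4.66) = 14.22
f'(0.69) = -2.95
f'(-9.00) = -10.38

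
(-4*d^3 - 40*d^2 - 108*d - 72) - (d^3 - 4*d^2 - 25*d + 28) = -5*d^3 - 36*d^2 - 83*d - 100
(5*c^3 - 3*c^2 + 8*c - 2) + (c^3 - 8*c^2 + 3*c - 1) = 6*c^3 - 11*c^2 + 11*c - 3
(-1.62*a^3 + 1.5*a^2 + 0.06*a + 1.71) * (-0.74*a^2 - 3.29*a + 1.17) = 1.1988*a^5 + 4.2198*a^4 - 6.8748*a^3 + 0.2922*a^2 - 5.5557*a + 2.0007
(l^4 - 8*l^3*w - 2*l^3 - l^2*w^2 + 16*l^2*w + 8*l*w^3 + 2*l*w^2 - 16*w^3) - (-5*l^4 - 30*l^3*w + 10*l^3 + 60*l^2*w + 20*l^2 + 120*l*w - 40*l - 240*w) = 6*l^4 + 22*l^3*w - 12*l^3 - l^2*w^2 - 44*l^2*w - 20*l^2 + 8*l*w^3 + 2*l*w^2 - 120*l*w + 40*l - 16*w^3 + 240*w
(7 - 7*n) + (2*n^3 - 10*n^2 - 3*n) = 2*n^3 - 10*n^2 - 10*n + 7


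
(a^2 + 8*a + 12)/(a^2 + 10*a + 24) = (a + 2)/(a + 4)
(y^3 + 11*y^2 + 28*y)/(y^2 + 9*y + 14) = y*(y + 4)/(y + 2)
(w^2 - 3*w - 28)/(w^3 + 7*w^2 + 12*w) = (w - 7)/(w*(w + 3))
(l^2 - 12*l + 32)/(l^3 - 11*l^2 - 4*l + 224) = (l - 4)/(l^2 - 3*l - 28)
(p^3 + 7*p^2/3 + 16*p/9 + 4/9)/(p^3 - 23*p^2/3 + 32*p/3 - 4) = (9*p^3 + 21*p^2 + 16*p + 4)/(3*(3*p^3 - 23*p^2 + 32*p - 12))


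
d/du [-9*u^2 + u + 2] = 1 - 18*u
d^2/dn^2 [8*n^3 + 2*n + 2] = 48*n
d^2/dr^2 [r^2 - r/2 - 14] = 2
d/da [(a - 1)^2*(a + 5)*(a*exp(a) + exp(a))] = (a^4 + 8*a^3 + 6*a^2 - 16*a + 1)*exp(a)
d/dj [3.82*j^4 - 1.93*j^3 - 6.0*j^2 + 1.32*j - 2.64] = 15.28*j^3 - 5.79*j^2 - 12.0*j + 1.32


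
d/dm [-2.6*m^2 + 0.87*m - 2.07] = 0.87 - 5.2*m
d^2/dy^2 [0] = 0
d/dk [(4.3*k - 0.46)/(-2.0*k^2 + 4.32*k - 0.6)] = (8.6*k^2 - 1.84*k - 0.592799999999999)/(4.0*k^4 - 17.28*k^3 + 21.0624*k^2 - 5.184*k + 0.36)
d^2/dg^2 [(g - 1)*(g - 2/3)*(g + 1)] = 6*g - 4/3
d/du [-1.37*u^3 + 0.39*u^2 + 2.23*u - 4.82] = -4.11*u^2 + 0.78*u + 2.23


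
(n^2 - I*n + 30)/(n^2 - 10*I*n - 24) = (n + 5*I)/(n - 4*I)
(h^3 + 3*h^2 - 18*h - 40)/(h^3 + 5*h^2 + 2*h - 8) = (h^2 + h - 20)/(h^2 + 3*h - 4)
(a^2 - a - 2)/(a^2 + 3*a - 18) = (a^2 - a - 2)/(a^2 + 3*a - 18)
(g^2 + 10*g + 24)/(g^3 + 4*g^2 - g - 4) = (g + 6)/(g^2 - 1)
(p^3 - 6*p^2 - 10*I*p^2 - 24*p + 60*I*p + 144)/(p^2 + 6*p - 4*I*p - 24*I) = (p^2 - 6*p*(1 + I) + 36*I)/(p + 6)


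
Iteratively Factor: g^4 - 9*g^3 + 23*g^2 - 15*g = (g - 5)*(g^3 - 4*g^2 + 3*g) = (g - 5)*(g - 3)*(g^2 - g) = g*(g - 5)*(g - 3)*(g - 1)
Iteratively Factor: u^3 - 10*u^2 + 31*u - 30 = (u - 2)*(u^2 - 8*u + 15) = (u - 5)*(u - 2)*(u - 3)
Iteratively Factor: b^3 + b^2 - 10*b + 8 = (b - 1)*(b^2 + 2*b - 8) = (b - 1)*(b + 4)*(b - 2)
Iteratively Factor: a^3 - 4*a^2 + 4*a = (a - 2)*(a^2 - 2*a) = a*(a - 2)*(a - 2)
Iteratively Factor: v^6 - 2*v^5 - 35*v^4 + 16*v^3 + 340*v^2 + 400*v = (v)*(v^5 - 2*v^4 - 35*v^3 + 16*v^2 + 340*v + 400) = v*(v - 5)*(v^4 + 3*v^3 - 20*v^2 - 84*v - 80) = v*(v - 5)*(v + 4)*(v^3 - v^2 - 16*v - 20) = v*(v - 5)*(v + 2)*(v + 4)*(v^2 - 3*v - 10) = v*(v - 5)^2*(v + 2)*(v + 4)*(v + 2)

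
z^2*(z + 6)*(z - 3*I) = z^4 + 6*z^3 - 3*I*z^3 - 18*I*z^2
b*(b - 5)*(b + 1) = b^3 - 4*b^2 - 5*b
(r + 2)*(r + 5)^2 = r^3 + 12*r^2 + 45*r + 50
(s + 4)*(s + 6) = s^2 + 10*s + 24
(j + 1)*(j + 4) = j^2 + 5*j + 4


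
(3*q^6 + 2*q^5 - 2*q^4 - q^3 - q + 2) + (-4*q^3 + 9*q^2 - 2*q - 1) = 3*q^6 + 2*q^5 - 2*q^4 - 5*q^3 + 9*q^2 - 3*q + 1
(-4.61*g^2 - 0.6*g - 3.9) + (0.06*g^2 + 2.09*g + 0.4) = -4.55*g^2 + 1.49*g - 3.5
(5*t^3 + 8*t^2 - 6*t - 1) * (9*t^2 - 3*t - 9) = 45*t^5 + 57*t^4 - 123*t^3 - 63*t^2 + 57*t + 9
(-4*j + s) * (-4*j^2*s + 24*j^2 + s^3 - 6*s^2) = 16*j^3*s - 96*j^3 - 4*j^2*s^2 + 24*j^2*s - 4*j*s^3 + 24*j*s^2 + s^4 - 6*s^3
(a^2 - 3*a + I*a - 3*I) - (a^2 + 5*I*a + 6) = -3*a - 4*I*a - 6 - 3*I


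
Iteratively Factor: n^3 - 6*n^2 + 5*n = (n - 5)*(n^2 - n) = n*(n - 5)*(n - 1)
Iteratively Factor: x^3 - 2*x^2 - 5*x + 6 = (x - 1)*(x^2 - x - 6) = (x - 3)*(x - 1)*(x + 2)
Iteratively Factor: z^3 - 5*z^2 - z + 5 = (z - 5)*(z^2 - 1) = (z - 5)*(z + 1)*(z - 1)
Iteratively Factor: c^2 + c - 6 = (c - 2)*(c + 3)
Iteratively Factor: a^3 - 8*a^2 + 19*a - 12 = (a - 3)*(a^2 - 5*a + 4) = (a - 4)*(a - 3)*(a - 1)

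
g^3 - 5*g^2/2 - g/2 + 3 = (g - 2)*(g - 3/2)*(g + 1)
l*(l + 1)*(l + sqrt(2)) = l^3 + l^2 + sqrt(2)*l^2 + sqrt(2)*l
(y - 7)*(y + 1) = y^2 - 6*y - 7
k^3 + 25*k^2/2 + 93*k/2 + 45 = (k + 3/2)*(k + 5)*(k + 6)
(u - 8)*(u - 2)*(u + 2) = u^3 - 8*u^2 - 4*u + 32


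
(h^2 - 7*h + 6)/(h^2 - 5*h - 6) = (h - 1)/(h + 1)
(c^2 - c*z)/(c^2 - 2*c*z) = (c - z)/(c - 2*z)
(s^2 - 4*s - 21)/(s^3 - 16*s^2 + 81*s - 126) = (s + 3)/(s^2 - 9*s + 18)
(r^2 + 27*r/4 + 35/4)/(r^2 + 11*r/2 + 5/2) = (4*r + 7)/(2*(2*r + 1))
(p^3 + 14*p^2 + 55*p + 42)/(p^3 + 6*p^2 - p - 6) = (p + 7)/(p - 1)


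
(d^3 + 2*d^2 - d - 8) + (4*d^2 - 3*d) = d^3 + 6*d^2 - 4*d - 8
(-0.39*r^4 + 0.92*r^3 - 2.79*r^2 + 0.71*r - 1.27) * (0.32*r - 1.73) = -0.1248*r^5 + 0.9691*r^4 - 2.4844*r^3 + 5.0539*r^2 - 1.6347*r + 2.1971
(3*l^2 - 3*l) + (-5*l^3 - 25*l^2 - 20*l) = -5*l^3 - 22*l^2 - 23*l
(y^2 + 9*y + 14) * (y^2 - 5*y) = y^4 + 4*y^3 - 31*y^2 - 70*y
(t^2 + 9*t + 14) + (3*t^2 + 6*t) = 4*t^2 + 15*t + 14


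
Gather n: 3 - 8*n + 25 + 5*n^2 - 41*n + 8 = 5*n^2 - 49*n + 36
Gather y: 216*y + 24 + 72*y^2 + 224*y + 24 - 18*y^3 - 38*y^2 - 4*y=-18*y^3 + 34*y^2 + 436*y + 48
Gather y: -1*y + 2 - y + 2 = 4 - 2*y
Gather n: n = n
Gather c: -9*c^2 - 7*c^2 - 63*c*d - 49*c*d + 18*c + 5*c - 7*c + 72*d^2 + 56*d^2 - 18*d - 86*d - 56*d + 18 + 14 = -16*c^2 + c*(16 - 112*d) + 128*d^2 - 160*d + 32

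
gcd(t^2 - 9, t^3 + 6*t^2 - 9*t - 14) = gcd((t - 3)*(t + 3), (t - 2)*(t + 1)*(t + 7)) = 1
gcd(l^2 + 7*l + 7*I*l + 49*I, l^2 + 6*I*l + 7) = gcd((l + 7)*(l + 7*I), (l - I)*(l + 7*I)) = l + 7*I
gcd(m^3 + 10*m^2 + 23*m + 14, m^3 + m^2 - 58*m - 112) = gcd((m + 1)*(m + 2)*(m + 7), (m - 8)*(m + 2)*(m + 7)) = m^2 + 9*m + 14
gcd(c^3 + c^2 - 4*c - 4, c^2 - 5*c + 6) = c - 2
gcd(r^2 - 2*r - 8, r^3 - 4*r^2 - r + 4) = r - 4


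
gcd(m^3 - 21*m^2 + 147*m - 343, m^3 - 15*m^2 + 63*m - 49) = m^2 - 14*m + 49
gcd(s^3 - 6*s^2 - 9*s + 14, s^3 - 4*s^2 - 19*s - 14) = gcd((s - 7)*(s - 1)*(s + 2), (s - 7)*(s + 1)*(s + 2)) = s^2 - 5*s - 14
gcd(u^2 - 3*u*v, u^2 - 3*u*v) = u^2 - 3*u*v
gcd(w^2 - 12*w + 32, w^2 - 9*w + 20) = w - 4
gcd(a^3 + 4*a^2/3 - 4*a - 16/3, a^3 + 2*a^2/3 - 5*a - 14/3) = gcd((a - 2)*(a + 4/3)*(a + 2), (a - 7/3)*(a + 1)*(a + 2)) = a + 2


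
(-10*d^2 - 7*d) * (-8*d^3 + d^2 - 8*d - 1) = 80*d^5 + 46*d^4 + 73*d^3 + 66*d^2 + 7*d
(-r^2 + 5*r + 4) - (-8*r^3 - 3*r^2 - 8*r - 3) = 8*r^3 + 2*r^2 + 13*r + 7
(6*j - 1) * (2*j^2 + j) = 12*j^3 + 4*j^2 - j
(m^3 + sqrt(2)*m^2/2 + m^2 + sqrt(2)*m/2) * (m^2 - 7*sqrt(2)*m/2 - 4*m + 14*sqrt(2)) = m^5 - 3*sqrt(2)*m^4 - 3*m^4 - 15*m^3/2 + 9*sqrt(2)*m^3 + 21*m^2/2 + 12*sqrt(2)*m^2 + 14*m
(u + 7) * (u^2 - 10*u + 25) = u^3 - 3*u^2 - 45*u + 175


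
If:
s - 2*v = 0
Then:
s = 2*v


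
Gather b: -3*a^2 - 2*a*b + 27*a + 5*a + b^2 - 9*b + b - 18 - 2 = -3*a^2 + 32*a + b^2 + b*(-2*a - 8) - 20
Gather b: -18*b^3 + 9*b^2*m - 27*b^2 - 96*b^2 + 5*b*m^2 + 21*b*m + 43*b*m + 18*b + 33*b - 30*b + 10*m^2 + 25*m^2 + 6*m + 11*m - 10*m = -18*b^3 + b^2*(9*m - 123) + b*(5*m^2 + 64*m + 21) + 35*m^2 + 7*m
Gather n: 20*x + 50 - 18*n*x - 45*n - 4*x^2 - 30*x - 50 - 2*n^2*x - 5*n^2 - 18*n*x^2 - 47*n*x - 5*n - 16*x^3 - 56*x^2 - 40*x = n^2*(-2*x - 5) + n*(-18*x^2 - 65*x - 50) - 16*x^3 - 60*x^2 - 50*x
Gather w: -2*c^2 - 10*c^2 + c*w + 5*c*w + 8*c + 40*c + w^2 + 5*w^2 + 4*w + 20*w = -12*c^2 + 48*c + 6*w^2 + w*(6*c + 24)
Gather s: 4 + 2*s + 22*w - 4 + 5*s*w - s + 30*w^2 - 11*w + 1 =s*(5*w + 1) + 30*w^2 + 11*w + 1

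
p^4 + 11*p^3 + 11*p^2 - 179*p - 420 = (p - 4)*(p + 3)*(p + 5)*(p + 7)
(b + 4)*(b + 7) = b^2 + 11*b + 28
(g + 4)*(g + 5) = g^2 + 9*g + 20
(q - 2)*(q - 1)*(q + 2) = q^3 - q^2 - 4*q + 4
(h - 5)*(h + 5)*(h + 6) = h^3 + 6*h^2 - 25*h - 150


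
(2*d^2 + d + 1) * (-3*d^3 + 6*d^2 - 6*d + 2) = -6*d^5 + 9*d^4 - 9*d^3 + 4*d^2 - 4*d + 2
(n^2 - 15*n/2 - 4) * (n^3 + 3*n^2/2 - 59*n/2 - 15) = n^5 - 6*n^4 - 179*n^3/4 + 801*n^2/4 + 461*n/2 + 60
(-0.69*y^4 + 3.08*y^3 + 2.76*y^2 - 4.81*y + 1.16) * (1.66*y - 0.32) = -1.1454*y^5 + 5.3336*y^4 + 3.596*y^3 - 8.8678*y^2 + 3.4648*y - 0.3712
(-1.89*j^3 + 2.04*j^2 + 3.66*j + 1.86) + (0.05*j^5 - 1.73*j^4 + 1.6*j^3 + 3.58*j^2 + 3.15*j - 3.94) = 0.05*j^5 - 1.73*j^4 - 0.29*j^3 + 5.62*j^2 + 6.81*j - 2.08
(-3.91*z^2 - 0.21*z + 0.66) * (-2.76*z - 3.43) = 10.7916*z^3 + 13.9909*z^2 - 1.1013*z - 2.2638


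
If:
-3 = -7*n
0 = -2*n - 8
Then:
No Solution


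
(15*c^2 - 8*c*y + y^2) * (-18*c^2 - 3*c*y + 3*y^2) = -270*c^4 + 99*c^3*y + 51*c^2*y^2 - 27*c*y^3 + 3*y^4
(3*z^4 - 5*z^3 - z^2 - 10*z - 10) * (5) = 15*z^4 - 25*z^3 - 5*z^2 - 50*z - 50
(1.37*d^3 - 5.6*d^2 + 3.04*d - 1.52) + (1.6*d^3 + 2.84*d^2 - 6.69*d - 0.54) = 2.97*d^3 - 2.76*d^2 - 3.65*d - 2.06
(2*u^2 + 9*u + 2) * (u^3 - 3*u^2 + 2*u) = 2*u^5 + 3*u^4 - 21*u^3 + 12*u^2 + 4*u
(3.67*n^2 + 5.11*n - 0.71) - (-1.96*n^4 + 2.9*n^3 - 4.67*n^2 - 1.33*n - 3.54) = 1.96*n^4 - 2.9*n^3 + 8.34*n^2 + 6.44*n + 2.83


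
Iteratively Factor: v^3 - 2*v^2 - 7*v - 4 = (v + 1)*(v^2 - 3*v - 4) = (v - 4)*(v + 1)*(v + 1)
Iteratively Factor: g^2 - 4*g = (g)*(g - 4)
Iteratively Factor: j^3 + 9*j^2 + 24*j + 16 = (j + 1)*(j^2 + 8*j + 16) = (j + 1)*(j + 4)*(j + 4)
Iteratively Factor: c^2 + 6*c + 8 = (c + 4)*(c + 2)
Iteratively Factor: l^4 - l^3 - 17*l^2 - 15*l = (l + 1)*(l^3 - 2*l^2 - 15*l) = (l + 1)*(l + 3)*(l^2 - 5*l) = (l - 5)*(l + 1)*(l + 3)*(l)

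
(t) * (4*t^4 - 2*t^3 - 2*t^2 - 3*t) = 4*t^5 - 2*t^4 - 2*t^3 - 3*t^2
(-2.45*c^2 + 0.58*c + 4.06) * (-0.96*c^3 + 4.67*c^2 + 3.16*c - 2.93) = 2.352*c^5 - 11.9983*c^4 - 8.931*c^3 + 27.9715*c^2 + 11.1302*c - 11.8958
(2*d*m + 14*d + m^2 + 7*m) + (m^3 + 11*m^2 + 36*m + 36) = 2*d*m + 14*d + m^3 + 12*m^2 + 43*m + 36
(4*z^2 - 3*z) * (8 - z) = -4*z^3 + 35*z^2 - 24*z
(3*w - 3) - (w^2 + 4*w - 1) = -w^2 - w - 2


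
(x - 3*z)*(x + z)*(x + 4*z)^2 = x^4 + 6*x^3*z - 3*x^2*z^2 - 56*x*z^3 - 48*z^4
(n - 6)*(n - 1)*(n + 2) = n^3 - 5*n^2 - 8*n + 12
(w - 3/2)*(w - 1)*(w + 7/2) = w^3 + w^2 - 29*w/4 + 21/4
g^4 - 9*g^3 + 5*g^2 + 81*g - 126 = (g - 7)*(g - 3)*(g - 2)*(g + 3)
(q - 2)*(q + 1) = q^2 - q - 2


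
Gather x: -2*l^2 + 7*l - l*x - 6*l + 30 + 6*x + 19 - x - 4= -2*l^2 + l + x*(5 - l) + 45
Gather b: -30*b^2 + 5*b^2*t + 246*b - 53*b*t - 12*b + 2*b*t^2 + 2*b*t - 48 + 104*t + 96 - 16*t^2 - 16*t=b^2*(5*t - 30) + b*(2*t^2 - 51*t + 234) - 16*t^2 + 88*t + 48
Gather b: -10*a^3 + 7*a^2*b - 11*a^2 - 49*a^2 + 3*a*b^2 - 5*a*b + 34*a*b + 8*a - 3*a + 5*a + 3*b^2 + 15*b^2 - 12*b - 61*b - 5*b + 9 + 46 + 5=-10*a^3 - 60*a^2 + 10*a + b^2*(3*a + 18) + b*(7*a^2 + 29*a - 78) + 60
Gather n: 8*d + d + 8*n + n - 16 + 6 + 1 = 9*d + 9*n - 9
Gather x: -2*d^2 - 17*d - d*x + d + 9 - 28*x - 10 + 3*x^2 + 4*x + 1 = -2*d^2 - 16*d + 3*x^2 + x*(-d - 24)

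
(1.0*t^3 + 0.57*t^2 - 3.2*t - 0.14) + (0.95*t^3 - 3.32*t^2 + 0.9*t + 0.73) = 1.95*t^3 - 2.75*t^2 - 2.3*t + 0.59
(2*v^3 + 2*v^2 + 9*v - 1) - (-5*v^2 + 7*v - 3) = 2*v^3 + 7*v^2 + 2*v + 2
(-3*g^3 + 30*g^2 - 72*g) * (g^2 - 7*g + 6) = -3*g^5 + 51*g^4 - 300*g^3 + 684*g^2 - 432*g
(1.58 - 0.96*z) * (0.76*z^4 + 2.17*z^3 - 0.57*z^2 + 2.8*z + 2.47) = -0.7296*z^5 - 0.8824*z^4 + 3.9758*z^3 - 3.5886*z^2 + 2.0528*z + 3.9026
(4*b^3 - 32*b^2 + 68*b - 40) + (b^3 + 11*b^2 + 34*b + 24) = 5*b^3 - 21*b^2 + 102*b - 16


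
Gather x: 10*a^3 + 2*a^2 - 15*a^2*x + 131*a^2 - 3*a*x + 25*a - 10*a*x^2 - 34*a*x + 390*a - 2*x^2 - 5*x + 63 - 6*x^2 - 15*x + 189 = 10*a^3 + 133*a^2 + 415*a + x^2*(-10*a - 8) + x*(-15*a^2 - 37*a - 20) + 252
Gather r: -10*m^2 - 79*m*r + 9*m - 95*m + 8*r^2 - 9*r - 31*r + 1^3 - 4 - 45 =-10*m^2 - 86*m + 8*r^2 + r*(-79*m - 40) - 48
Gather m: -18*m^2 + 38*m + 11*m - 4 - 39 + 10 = -18*m^2 + 49*m - 33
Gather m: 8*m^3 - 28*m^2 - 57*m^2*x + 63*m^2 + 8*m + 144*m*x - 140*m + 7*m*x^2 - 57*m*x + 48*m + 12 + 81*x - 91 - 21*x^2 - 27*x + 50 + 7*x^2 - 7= 8*m^3 + m^2*(35 - 57*x) + m*(7*x^2 + 87*x - 84) - 14*x^2 + 54*x - 36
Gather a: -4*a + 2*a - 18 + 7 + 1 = -2*a - 10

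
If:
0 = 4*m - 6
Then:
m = 3/2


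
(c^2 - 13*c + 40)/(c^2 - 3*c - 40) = (c - 5)/(c + 5)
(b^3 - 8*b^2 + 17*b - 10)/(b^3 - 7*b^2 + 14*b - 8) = (b - 5)/(b - 4)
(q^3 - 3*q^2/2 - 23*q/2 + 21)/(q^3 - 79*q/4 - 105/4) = 2*(q^2 - 5*q + 6)/(2*q^2 - 7*q - 15)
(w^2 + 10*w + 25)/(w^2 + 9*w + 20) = (w + 5)/(w + 4)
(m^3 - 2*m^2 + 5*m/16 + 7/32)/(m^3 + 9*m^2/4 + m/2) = (8*m^2 - 18*m + 7)/(8*m*(m + 2))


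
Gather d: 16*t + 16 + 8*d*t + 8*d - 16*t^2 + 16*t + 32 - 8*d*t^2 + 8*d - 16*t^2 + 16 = d*(-8*t^2 + 8*t + 16) - 32*t^2 + 32*t + 64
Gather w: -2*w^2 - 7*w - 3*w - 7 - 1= -2*w^2 - 10*w - 8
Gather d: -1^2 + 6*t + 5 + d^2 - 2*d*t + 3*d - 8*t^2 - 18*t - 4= d^2 + d*(3 - 2*t) - 8*t^2 - 12*t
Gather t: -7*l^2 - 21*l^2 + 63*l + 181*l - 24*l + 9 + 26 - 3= -28*l^2 + 220*l + 32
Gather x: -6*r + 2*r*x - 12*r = 2*r*x - 18*r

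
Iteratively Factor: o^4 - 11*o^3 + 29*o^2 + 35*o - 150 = (o + 2)*(o^3 - 13*o^2 + 55*o - 75) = (o - 5)*(o + 2)*(o^2 - 8*o + 15) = (o - 5)^2*(o + 2)*(o - 3)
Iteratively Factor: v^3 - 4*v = (v)*(v^2 - 4) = v*(v - 2)*(v + 2)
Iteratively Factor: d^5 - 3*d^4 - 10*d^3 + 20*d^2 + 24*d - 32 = (d - 4)*(d^4 + d^3 - 6*d^2 - 4*d + 8) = (d - 4)*(d + 2)*(d^3 - d^2 - 4*d + 4) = (d - 4)*(d - 2)*(d + 2)*(d^2 + d - 2) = (d - 4)*(d - 2)*(d + 2)^2*(d - 1)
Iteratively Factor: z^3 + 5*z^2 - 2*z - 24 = (z + 3)*(z^2 + 2*z - 8) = (z - 2)*(z + 3)*(z + 4)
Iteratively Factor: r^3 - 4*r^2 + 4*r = (r - 2)*(r^2 - 2*r) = r*(r - 2)*(r - 2)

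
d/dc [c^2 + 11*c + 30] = 2*c + 11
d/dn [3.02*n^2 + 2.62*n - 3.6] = 6.04*n + 2.62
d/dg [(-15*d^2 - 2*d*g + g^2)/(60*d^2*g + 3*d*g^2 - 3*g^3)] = (12*d^2 + 6*d*g + g^2)/(3*g^2*(16*d^2 + 8*d*g + g^2))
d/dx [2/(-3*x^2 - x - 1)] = 2*(6*x + 1)/(3*x^2 + x + 1)^2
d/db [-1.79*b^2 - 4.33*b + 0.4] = -3.58*b - 4.33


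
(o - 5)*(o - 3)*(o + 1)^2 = o^4 - 6*o^3 + 22*o + 15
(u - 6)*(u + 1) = u^2 - 5*u - 6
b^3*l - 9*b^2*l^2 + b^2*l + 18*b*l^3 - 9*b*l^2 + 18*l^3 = (b - 6*l)*(b - 3*l)*(b*l + l)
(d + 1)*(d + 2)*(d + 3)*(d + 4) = d^4 + 10*d^3 + 35*d^2 + 50*d + 24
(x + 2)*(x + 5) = x^2 + 7*x + 10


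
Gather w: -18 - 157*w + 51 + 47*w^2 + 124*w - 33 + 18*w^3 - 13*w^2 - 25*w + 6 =18*w^3 + 34*w^2 - 58*w + 6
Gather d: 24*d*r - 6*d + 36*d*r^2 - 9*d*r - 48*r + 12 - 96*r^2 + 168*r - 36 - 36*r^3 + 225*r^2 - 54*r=d*(36*r^2 + 15*r - 6) - 36*r^3 + 129*r^2 + 66*r - 24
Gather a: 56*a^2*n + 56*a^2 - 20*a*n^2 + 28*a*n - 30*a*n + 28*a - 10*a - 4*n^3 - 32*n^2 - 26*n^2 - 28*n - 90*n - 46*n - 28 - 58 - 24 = a^2*(56*n + 56) + a*(-20*n^2 - 2*n + 18) - 4*n^3 - 58*n^2 - 164*n - 110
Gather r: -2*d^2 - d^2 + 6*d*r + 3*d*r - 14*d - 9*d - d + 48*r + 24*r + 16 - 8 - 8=-3*d^2 - 24*d + r*(9*d + 72)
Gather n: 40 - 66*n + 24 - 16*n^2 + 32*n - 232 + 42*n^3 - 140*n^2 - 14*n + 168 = 42*n^3 - 156*n^2 - 48*n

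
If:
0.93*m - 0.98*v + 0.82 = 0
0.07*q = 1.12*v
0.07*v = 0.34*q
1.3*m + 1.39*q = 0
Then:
No Solution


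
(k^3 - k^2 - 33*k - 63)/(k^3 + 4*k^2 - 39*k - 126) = (k^2 - 4*k - 21)/(k^2 + k - 42)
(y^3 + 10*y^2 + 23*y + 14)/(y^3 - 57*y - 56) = (y + 2)/(y - 8)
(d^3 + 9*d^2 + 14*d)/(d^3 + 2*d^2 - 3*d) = (d^2 + 9*d + 14)/(d^2 + 2*d - 3)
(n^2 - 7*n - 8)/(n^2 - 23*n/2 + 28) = 2*(n + 1)/(2*n - 7)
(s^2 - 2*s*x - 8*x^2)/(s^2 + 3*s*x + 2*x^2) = (s - 4*x)/(s + x)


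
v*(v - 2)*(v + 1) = v^3 - v^2 - 2*v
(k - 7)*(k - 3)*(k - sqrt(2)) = k^3 - 10*k^2 - sqrt(2)*k^2 + 10*sqrt(2)*k + 21*k - 21*sqrt(2)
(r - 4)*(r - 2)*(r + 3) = r^3 - 3*r^2 - 10*r + 24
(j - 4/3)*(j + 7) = j^2 + 17*j/3 - 28/3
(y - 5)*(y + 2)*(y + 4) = y^3 + y^2 - 22*y - 40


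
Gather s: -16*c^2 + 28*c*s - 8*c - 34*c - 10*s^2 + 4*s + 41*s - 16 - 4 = -16*c^2 - 42*c - 10*s^2 + s*(28*c + 45) - 20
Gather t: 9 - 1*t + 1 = 10 - t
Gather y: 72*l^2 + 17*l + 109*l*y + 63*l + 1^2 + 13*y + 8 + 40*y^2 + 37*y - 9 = 72*l^2 + 80*l + 40*y^2 + y*(109*l + 50)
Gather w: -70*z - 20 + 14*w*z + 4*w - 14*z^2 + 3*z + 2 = w*(14*z + 4) - 14*z^2 - 67*z - 18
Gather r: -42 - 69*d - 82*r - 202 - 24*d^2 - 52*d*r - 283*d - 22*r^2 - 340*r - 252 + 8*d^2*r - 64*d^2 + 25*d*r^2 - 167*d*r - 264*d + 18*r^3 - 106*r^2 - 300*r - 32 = -88*d^2 - 616*d + 18*r^3 + r^2*(25*d - 128) + r*(8*d^2 - 219*d - 722) - 528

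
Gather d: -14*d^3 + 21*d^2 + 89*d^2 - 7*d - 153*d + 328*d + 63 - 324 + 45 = -14*d^3 + 110*d^2 + 168*d - 216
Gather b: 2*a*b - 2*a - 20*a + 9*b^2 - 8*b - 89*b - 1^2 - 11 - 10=-22*a + 9*b^2 + b*(2*a - 97) - 22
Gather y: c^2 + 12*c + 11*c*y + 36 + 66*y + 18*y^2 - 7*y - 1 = c^2 + 12*c + 18*y^2 + y*(11*c + 59) + 35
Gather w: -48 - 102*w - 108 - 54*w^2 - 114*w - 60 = -54*w^2 - 216*w - 216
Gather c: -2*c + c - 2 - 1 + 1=-c - 2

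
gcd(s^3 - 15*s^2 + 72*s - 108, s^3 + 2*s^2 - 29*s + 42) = s - 3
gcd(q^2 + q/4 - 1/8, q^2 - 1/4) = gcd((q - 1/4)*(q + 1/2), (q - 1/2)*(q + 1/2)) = q + 1/2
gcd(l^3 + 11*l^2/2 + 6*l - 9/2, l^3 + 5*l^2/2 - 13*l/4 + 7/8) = l - 1/2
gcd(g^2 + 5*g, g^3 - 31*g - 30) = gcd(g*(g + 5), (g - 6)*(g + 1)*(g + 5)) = g + 5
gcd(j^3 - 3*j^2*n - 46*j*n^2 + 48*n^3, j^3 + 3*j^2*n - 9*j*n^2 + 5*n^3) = j - n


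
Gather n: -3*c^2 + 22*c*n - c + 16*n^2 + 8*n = -3*c^2 - c + 16*n^2 + n*(22*c + 8)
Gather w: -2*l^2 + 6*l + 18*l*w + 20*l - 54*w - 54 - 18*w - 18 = -2*l^2 + 26*l + w*(18*l - 72) - 72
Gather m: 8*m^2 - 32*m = 8*m^2 - 32*m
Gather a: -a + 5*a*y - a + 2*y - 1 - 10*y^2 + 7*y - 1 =a*(5*y - 2) - 10*y^2 + 9*y - 2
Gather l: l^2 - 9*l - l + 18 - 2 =l^2 - 10*l + 16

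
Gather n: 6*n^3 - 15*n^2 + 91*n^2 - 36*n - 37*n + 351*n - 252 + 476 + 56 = 6*n^3 + 76*n^2 + 278*n + 280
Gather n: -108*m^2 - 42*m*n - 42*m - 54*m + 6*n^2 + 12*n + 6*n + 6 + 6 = -108*m^2 - 96*m + 6*n^2 + n*(18 - 42*m) + 12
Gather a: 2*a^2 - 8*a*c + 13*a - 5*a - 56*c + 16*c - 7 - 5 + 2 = 2*a^2 + a*(8 - 8*c) - 40*c - 10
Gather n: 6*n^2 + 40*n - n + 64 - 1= 6*n^2 + 39*n + 63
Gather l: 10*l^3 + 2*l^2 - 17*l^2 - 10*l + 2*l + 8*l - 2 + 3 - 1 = 10*l^3 - 15*l^2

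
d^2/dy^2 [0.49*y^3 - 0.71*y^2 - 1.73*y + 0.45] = 2.94*y - 1.42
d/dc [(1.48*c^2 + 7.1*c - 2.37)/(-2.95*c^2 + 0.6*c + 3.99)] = (21.833*c^2 - 2.1726*c + 29.751)/(8.7025*c^4 - 3.54*c^3 - 23.181*c^2 + 4.788*c + 15.9201)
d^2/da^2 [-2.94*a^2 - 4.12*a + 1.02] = -5.88000000000000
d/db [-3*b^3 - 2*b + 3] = -9*b^2 - 2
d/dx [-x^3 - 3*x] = -3*x^2 - 3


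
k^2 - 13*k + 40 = (k - 8)*(k - 5)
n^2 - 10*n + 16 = (n - 8)*(n - 2)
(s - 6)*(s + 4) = s^2 - 2*s - 24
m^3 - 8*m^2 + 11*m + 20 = (m - 5)*(m - 4)*(m + 1)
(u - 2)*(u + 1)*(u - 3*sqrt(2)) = u^3 - 3*sqrt(2)*u^2 - u^2 - 2*u + 3*sqrt(2)*u + 6*sqrt(2)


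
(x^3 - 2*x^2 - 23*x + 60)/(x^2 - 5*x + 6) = (x^2 + x - 20)/(x - 2)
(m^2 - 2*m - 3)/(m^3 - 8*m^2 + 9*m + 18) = 1/(m - 6)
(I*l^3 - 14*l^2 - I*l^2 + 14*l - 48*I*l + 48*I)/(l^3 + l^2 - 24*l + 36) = (I*l^3 + l^2*(-14 - I) + l*(14 - 48*I) + 48*I)/(l^3 + l^2 - 24*l + 36)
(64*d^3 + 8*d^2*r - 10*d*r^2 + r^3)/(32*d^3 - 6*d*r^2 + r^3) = (-8*d + r)/(-4*d + r)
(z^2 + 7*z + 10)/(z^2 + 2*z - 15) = (z + 2)/(z - 3)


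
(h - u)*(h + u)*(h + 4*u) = h^3 + 4*h^2*u - h*u^2 - 4*u^3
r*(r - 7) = r^2 - 7*r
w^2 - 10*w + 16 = (w - 8)*(w - 2)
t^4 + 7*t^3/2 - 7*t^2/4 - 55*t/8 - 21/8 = (t - 3/2)*(t + 1/2)*(t + 1)*(t + 7/2)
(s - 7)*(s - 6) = s^2 - 13*s + 42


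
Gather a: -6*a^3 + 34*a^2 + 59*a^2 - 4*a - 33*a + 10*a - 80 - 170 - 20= -6*a^3 + 93*a^2 - 27*a - 270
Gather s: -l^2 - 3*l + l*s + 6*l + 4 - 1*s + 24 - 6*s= -l^2 + 3*l + s*(l - 7) + 28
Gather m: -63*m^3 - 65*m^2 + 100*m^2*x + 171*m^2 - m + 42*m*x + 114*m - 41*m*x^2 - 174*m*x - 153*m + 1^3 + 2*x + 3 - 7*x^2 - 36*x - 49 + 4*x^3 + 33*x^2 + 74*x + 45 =-63*m^3 + m^2*(100*x + 106) + m*(-41*x^2 - 132*x - 40) + 4*x^3 + 26*x^2 + 40*x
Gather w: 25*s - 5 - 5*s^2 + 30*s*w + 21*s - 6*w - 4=-5*s^2 + 46*s + w*(30*s - 6) - 9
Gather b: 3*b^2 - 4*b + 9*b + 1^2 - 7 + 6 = 3*b^2 + 5*b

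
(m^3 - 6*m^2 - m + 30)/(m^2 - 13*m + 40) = (m^2 - m - 6)/(m - 8)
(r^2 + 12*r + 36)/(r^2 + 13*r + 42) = (r + 6)/(r + 7)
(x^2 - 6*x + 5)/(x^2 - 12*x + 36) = (x^2 - 6*x + 5)/(x^2 - 12*x + 36)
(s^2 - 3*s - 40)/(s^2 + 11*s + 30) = (s - 8)/(s + 6)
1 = 1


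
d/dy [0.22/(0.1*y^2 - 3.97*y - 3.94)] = (0.8734 - 0.044*y)/(-0.1*y^2 + 3.97*y + 3.94)^2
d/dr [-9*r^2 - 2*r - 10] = -18*r - 2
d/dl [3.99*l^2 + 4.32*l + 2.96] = 7.98*l + 4.32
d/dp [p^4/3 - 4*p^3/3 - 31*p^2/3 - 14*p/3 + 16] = 4*p^3/3 - 4*p^2 - 62*p/3 - 14/3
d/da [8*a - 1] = 8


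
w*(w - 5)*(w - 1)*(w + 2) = w^4 - 4*w^3 - 7*w^2 + 10*w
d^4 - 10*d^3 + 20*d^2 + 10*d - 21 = (d - 7)*(d - 3)*(d - 1)*(d + 1)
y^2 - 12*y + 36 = (y - 6)^2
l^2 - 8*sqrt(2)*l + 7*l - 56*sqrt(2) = (l + 7)*(l - 8*sqrt(2))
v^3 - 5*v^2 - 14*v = v*(v - 7)*(v + 2)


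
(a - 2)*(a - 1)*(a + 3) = a^3 - 7*a + 6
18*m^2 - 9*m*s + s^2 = (-6*m + s)*(-3*m + s)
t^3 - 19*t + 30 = (t - 3)*(t - 2)*(t + 5)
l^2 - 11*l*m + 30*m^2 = (l - 6*m)*(l - 5*m)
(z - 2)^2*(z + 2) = z^3 - 2*z^2 - 4*z + 8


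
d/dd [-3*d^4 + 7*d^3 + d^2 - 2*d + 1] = -12*d^3 + 21*d^2 + 2*d - 2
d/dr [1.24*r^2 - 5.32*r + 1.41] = 2.48*r - 5.32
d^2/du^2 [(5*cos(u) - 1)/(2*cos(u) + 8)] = 21*(cos(u)^2 - 4*cos(u) - 2)/(2*(cos(u) + 4)^3)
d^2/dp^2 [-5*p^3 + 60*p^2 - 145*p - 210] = 120 - 30*p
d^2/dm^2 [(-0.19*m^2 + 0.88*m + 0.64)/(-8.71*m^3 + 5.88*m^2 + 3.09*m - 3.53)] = (28.828358*m^6 - 400.562448*m^5 - 281.540298*m^4 + 327.53069*m^3 + 318.926904*m^2 - 61.297728*m - 53.25217)/(660.776311*m^9 - 1338.242724*m^8 + 200.168865*m^7 + 1549.625739*m^6 - 1155.742299*m^5 - 372.32199*m^4 + 680.923344*m^3 - 118.695897*m^2 - 115.512543*m + 43.986977)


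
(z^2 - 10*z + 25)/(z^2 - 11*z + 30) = (z - 5)/(z - 6)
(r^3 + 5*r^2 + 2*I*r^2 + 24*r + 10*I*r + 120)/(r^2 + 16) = (r^2 + r*(5 + 6*I) + 30*I)/(r + 4*I)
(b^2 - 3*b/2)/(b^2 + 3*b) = (b - 3/2)/(b + 3)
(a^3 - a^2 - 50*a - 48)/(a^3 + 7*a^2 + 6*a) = (a - 8)/a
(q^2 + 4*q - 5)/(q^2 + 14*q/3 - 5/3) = 3*(q - 1)/(3*q - 1)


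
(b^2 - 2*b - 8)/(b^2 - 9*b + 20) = (b + 2)/(b - 5)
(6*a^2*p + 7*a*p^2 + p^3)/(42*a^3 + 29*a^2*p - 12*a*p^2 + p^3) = p*(6*a + p)/(42*a^2 - 13*a*p + p^2)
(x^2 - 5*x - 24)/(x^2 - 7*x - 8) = (x + 3)/(x + 1)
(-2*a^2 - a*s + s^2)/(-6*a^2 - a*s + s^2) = (2*a^2 + a*s - s^2)/(6*a^2 + a*s - s^2)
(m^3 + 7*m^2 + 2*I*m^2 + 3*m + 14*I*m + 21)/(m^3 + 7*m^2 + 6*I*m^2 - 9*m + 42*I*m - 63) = (m - I)/(m + 3*I)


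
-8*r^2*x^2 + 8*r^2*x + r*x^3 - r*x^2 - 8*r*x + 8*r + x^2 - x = (-8*r + x)*(x - 1)*(r*x + 1)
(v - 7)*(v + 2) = v^2 - 5*v - 14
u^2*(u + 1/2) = u^3 + u^2/2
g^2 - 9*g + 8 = (g - 8)*(g - 1)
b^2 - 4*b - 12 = (b - 6)*(b + 2)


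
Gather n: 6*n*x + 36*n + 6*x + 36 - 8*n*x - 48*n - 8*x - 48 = n*(-2*x - 12) - 2*x - 12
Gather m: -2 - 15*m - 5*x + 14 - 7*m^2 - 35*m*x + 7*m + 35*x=-7*m^2 + m*(-35*x - 8) + 30*x + 12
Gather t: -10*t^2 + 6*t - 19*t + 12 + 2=-10*t^2 - 13*t + 14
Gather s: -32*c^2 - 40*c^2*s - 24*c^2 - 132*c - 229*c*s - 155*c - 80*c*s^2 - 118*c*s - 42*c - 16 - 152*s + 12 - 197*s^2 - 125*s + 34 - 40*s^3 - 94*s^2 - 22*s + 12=-56*c^2 - 329*c - 40*s^3 + s^2*(-80*c - 291) + s*(-40*c^2 - 347*c - 299) + 42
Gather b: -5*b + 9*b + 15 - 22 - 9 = 4*b - 16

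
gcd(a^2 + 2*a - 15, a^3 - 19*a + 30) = a^2 + 2*a - 15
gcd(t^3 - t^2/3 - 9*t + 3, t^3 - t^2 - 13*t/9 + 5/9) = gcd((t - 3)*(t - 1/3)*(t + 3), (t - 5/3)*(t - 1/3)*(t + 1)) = t - 1/3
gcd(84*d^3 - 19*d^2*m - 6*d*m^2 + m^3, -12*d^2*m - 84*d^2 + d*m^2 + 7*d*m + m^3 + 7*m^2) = 12*d^2 - d*m - m^2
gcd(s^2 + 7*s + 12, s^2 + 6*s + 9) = s + 3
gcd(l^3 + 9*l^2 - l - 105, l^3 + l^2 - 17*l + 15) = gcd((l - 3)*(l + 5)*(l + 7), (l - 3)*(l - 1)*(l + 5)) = l^2 + 2*l - 15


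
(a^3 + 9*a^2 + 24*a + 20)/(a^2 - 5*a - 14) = (a^2 + 7*a + 10)/(a - 7)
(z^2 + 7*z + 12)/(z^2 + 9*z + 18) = (z + 4)/(z + 6)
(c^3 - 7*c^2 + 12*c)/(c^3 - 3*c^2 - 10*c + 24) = c*(c - 3)/(c^2 + c - 6)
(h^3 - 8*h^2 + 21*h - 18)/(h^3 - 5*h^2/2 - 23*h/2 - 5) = 2*(-h^3 + 8*h^2 - 21*h + 18)/(-2*h^3 + 5*h^2 + 23*h + 10)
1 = 1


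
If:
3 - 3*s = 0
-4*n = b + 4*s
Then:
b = -4*n - 4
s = 1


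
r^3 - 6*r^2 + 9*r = r*(r - 3)^2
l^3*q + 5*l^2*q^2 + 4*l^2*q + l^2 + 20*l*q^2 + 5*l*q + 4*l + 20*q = (l + 4)*(l + 5*q)*(l*q + 1)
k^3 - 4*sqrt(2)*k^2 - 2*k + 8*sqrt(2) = (k - 4*sqrt(2))*(k - sqrt(2))*(k + sqrt(2))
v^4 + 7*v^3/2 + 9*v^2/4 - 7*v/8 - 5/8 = (v - 1/2)*(v + 1/2)*(v + 1)*(v + 5/2)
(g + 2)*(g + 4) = g^2 + 6*g + 8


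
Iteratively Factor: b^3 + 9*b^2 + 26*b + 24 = (b + 2)*(b^2 + 7*b + 12) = (b + 2)*(b + 3)*(b + 4)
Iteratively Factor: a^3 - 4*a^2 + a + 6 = (a - 3)*(a^2 - a - 2) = (a - 3)*(a + 1)*(a - 2)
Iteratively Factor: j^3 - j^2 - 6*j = (j)*(j^2 - j - 6) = j*(j + 2)*(j - 3)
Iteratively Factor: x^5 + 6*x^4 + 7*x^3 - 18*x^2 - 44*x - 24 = (x + 2)*(x^4 + 4*x^3 - x^2 - 16*x - 12) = (x - 2)*(x + 2)*(x^3 + 6*x^2 + 11*x + 6) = (x - 2)*(x + 2)^2*(x^2 + 4*x + 3) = (x - 2)*(x + 2)^2*(x + 3)*(x + 1)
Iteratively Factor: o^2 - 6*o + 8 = (o - 2)*(o - 4)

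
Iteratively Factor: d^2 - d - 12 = (d - 4)*(d + 3)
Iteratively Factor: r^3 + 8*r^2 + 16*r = (r + 4)*(r^2 + 4*r) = r*(r + 4)*(r + 4)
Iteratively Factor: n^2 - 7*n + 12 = (n - 4)*(n - 3)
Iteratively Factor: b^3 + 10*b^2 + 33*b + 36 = (b + 4)*(b^2 + 6*b + 9) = (b + 3)*(b + 4)*(b + 3)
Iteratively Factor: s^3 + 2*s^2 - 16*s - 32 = (s - 4)*(s^2 + 6*s + 8) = (s - 4)*(s + 4)*(s + 2)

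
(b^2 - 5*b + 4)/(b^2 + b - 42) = (b^2 - 5*b + 4)/(b^2 + b - 42)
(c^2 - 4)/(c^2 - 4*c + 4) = (c + 2)/(c - 2)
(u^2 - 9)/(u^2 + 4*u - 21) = (u + 3)/(u + 7)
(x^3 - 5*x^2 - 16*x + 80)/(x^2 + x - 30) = (x^2 - 16)/(x + 6)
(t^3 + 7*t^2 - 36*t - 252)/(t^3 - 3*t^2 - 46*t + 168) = (t + 6)/(t - 4)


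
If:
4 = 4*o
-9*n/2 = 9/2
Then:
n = -1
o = 1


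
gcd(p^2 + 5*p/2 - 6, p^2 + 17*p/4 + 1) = p + 4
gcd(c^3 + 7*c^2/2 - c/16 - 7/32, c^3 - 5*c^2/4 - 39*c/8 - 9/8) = c + 1/4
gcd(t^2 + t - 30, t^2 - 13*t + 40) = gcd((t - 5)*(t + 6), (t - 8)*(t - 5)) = t - 5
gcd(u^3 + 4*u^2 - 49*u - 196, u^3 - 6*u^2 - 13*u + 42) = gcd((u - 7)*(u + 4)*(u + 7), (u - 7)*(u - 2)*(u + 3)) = u - 7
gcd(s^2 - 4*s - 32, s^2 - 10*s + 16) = s - 8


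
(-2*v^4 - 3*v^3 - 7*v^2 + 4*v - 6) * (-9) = 18*v^4 + 27*v^3 + 63*v^2 - 36*v + 54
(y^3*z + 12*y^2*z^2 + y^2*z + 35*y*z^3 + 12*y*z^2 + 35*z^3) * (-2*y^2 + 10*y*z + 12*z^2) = -2*y^5*z - 14*y^4*z^2 - 2*y^4*z + 62*y^3*z^3 - 14*y^3*z^2 + 494*y^2*z^4 + 62*y^2*z^3 + 420*y*z^5 + 494*y*z^4 + 420*z^5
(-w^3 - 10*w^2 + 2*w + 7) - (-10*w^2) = -w^3 + 2*w + 7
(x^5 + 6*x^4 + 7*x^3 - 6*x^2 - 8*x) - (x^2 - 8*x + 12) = x^5 + 6*x^4 + 7*x^3 - 7*x^2 - 12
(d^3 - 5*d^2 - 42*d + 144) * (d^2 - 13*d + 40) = d^5 - 18*d^4 + 63*d^3 + 490*d^2 - 3552*d + 5760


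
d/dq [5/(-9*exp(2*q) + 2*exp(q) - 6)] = (90*exp(q) - 10)*exp(q)/(9*exp(2*q) - 2*exp(q) + 6)^2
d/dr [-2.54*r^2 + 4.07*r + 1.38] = 4.07 - 5.08*r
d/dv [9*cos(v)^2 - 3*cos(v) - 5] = 3*(1 - 6*cos(v))*sin(v)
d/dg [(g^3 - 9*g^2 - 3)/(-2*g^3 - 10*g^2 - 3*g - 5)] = (-28*g^4 - 6*g^3 - 6*g^2 + 30*g - 9)/(4*g^6 + 40*g^5 + 112*g^4 + 80*g^3 + 109*g^2 + 30*g + 25)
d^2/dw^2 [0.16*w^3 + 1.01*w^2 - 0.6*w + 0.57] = 0.96*w + 2.02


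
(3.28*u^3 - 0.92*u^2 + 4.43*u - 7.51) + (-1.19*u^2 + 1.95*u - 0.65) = 3.28*u^3 - 2.11*u^2 + 6.38*u - 8.16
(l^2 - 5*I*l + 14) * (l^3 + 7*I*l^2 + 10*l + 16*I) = l^5 + 2*I*l^4 + 59*l^3 + 64*I*l^2 + 220*l + 224*I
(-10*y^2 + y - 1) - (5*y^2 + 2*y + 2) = -15*y^2 - y - 3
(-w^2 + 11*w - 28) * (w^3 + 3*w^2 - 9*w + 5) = -w^5 + 8*w^4 + 14*w^3 - 188*w^2 + 307*w - 140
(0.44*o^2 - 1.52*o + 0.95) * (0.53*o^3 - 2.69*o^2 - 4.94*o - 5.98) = 0.2332*o^5 - 1.9892*o^4 + 2.4187*o^3 + 2.3221*o^2 + 4.3966*o - 5.681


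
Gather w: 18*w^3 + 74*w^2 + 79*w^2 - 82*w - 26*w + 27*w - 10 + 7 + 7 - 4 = 18*w^3 + 153*w^2 - 81*w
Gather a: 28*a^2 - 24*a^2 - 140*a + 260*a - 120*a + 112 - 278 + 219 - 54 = 4*a^2 - 1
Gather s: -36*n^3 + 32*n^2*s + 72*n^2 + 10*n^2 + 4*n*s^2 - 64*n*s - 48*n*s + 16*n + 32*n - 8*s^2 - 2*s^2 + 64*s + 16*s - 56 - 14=-36*n^3 + 82*n^2 + 48*n + s^2*(4*n - 10) + s*(32*n^2 - 112*n + 80) - 70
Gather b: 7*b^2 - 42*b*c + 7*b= 7*b^2 + b*(7 - 42*c)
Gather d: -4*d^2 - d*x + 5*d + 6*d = -4*d^2 + d*(11 - x)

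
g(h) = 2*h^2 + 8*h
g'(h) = 4*h + 8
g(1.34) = 14.31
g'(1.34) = 13.36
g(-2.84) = -6.59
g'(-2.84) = -3.36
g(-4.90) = 8.82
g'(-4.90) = -11.60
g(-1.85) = -7.96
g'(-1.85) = 0.60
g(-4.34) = 2.95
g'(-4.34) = -9.36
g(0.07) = 0.57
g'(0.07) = 8.28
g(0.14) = 1.16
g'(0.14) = 8.56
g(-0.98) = -5.92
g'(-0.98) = 4.08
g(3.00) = 42.00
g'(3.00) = 20.00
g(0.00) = 0.00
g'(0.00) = 8.00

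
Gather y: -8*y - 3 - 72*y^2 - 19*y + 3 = -72*y^2 - 27*y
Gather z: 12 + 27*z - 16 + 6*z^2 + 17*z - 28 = 6*z^2 + 44*z - 32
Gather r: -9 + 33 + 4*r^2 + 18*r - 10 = 4*r^2 + 18*r + 14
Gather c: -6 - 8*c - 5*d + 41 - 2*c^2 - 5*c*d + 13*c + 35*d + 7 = -2*c^2 + c*(5 - 5*d) + 30*d + 42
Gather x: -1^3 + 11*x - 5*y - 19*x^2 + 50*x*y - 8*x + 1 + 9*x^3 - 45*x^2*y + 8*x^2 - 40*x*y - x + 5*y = 9*x^3 + x^2*(-45*y - 11) + x*(10*y + 2)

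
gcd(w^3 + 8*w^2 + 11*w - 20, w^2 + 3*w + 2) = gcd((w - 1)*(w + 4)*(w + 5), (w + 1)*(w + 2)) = 1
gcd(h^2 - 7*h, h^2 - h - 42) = h - 7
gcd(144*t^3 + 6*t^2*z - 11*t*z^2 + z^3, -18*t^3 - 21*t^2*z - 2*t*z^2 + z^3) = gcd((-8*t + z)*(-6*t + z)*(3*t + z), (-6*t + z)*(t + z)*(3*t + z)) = -18*t^2 - 3*t*z + z^2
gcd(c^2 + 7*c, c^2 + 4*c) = c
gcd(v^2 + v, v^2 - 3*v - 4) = v + 1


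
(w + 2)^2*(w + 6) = w^3 + 10*w^2 + 28*w + 24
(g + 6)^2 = g^2 + 12*g + 36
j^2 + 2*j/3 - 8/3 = (j - 4/3)*(j + 2)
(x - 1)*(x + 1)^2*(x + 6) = x^4 + 7*x^3 + 5*x^2 - 7*x - 6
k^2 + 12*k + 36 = (k + 6)^2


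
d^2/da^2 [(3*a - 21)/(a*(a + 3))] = 6*(a^3 - 21*a^2 - 63*a - 63)/(a^3*(a^3 + 9*a^2 + 27*a + 27))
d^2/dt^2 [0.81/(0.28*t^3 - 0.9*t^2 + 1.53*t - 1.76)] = ((1.458 - 1.3608*t)*(0.28*t^3 - 0.9*t^2 + 1.53*t - 1.76) + 0.81*(0.84*t^2 - 1.8*t + 1.53)*(1.68*t^2 - 3.6*t + 3.06))/(0.28*t^3 - 0.9*t^2 + 1.53*t - 1.76)^3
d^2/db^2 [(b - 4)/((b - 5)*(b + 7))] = 2*(b^3 - 12*b^2 + 81*b - 86)/(b^6 + 6*b^5 - 93*b^4 - 412*b^3 + 3255*b^2 + 7350*b - 42875)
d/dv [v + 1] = 1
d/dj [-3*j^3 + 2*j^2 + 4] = j*(4 - 9*j)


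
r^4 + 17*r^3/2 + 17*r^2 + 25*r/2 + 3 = (r + 1/2)*(r + 1)^2*(r + 6)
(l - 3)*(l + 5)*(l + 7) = l^3 + 9*l^2 - l - 105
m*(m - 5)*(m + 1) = m^3 - 4*m^2 - 5*m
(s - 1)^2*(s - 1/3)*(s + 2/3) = s^4 - 5*s^3/3 + s^2/9 + 7*s/9 - 2/9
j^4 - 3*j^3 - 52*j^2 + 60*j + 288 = (j - 8)*(j - 3)*(j + 2)*(j + 6)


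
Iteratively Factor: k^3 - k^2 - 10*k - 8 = (k + 1)*(k^2 - 2*k - 8) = (k + 1)*(k + 2)*(k - 4)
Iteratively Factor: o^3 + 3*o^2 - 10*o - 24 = (o + 2)*(o^2 + o - 12) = (o + 2)*(o + 4)*(o - 3)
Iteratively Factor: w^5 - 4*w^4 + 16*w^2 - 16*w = (w + 2)*(w^4 - 6*w^3 + 12*w^2 - 8*w) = w*(w + 2)*(w^3 - 6*w^2 + 12*w - 8) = w*(w - 2)*(w + 2)*(w^2 - 4*w + 4) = w*(w - 2)^2*(w + 2)*(w - 2)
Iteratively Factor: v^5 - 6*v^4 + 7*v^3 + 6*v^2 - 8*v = (v + 1)*(v^4 - 7*v^3 + 14*v^2 - 8*v) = v*(v + 1)*(v^3 - 7*v^2 + 14*v - 8) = v*(v - 2)*(v + 1)*(v^2 - 5*v + 4) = v*(v - 4)*(v - 2)*(v + 1)*(v - 1)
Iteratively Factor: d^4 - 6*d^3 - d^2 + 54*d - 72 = (d - 4)*(d^3 - 2*d^2 - 9*d + 18) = (d - 4)*(d + 3)*(d^2 - 5*d + 6) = (d - 4)*(d - 2)*(d + 3)*(d - 3)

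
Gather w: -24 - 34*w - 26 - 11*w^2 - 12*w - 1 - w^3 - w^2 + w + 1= -w^3 - 12*w^2 - 45*w - 50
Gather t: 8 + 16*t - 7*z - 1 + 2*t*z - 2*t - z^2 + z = t*(2*z + 14) - z^2 - 6*z + 7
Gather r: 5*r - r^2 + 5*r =-r^2 + 10*r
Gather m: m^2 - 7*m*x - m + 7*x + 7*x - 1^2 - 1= m^2 + m*(-7*x - 1) + 14*x - 2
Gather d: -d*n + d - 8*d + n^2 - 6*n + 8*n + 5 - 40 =d*(-n - 7) + n^2 + 2*n - 35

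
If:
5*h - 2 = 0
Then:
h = 2/5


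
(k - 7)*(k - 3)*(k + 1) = k^3 - 9*k^2 + 11*k + 21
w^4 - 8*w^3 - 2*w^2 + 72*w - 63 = (w - 7)*(w - 3)*(w - 1)*(w + 3)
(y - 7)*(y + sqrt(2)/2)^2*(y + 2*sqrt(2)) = y^4 - 7*y^3 + 3*sqrt(2)*y^3 - 21*sqrt(2)*y^2 + 9*y^2/2 - 63*y/2 + sqrt(2)*y - 7*sqrt(2)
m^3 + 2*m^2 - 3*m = m*(m - 1)*(m + 3)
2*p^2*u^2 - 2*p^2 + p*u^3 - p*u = (2*p + u)*(u - 1)*(p*u + p)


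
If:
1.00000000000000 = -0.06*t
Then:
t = -16.67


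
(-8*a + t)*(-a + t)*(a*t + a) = 8*a^3*t + 8*a^3 - 9*a^2*t^2 - 9*a^2*t + a*t^3 + a*t^2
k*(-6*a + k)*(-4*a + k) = 24*a^2*k - 10*a*k^2 + k^3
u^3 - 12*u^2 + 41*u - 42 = (u - 7)*(u - 3)*(u - 2)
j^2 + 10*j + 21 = (j + 3)*(j + 7)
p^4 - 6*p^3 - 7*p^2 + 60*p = p*(p - 5)*(p - 4)*(p + 3)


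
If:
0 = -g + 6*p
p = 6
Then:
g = 36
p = 6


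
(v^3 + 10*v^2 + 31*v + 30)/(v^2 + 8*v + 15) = v + 2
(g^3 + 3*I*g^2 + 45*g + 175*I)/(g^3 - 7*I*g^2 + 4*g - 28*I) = (g^2 + 10*I*g - 25)/(g^2 + 4)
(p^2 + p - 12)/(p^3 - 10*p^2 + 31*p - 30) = (p + 4)/(p^2 - 7*p + 10)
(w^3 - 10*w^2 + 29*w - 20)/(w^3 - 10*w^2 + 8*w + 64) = (w^2 - 6*w + 5)/(w^2 - 6*w - 16)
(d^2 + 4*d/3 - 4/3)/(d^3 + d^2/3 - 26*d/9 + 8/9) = 3*(3*d - 2)/(9*d^2 - 15*d + 4)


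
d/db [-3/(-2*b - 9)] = -6/(2*b + 9)^2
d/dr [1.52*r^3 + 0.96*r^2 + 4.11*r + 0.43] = 4.56*r^2 + 1.92*r + 4.11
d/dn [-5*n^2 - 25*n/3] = -10*n - 25/3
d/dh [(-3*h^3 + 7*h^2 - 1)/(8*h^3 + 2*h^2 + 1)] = h*(-62*h^3 + 15*h + 18)/(64*h^6 + 32*h^5 + 4*h^4 + 16*h^3 + 4*h^2 + 1)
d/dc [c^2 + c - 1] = 2*c + 1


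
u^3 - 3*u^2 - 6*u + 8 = (u - 4)*(u - 1)*(u + 2)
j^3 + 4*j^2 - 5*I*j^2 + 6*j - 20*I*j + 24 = (j + 4)*(j - 6*I)*(j + I)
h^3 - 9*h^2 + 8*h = h*(h - 8)*(h - 1)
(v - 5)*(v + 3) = v^2 - 2*v - 15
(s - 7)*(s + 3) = s^2 - 4*s - 21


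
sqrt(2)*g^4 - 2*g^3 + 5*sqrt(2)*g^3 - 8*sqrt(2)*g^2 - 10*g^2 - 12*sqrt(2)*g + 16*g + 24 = (g - 2)*(g + 6)*(g - sqrt(2))*(sqrt(2)*g + sqrt(2))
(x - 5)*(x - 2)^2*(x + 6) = x^4 - 3*x^3 - 30*x^2 + 124*x - 120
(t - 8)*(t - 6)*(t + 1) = t^3 - 13*t^2 + 34*t + 48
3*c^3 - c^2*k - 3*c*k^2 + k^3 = (-3*c + k)*(-c + k)*(c + k)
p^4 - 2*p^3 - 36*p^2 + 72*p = p*(p - 6)*(p - 2)*(p + 6)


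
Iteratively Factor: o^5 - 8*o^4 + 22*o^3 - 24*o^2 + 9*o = (o - 1)*(o^4 - 7*o^3 + 15*o^2 - 9*o) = (o - 3)*(o - 1)*(o^3 - 4*o^2 + 3*o) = o*(o - 3)*(o - 1)*(o^2 - 4*o + 3) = o*(o - 3)*(o - 1)^2*(o - 3)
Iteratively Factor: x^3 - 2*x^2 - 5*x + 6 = (x - 1)*(x^2 - x - 6) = (x - 3)*(x - 1)*(x + 2)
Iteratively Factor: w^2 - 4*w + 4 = (w - 2)*(w - 2)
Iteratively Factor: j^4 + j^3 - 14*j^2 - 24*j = (j + 3)*(j^3 - 2*j^2 - 8*j) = (j + 2)*(j + 3)*(j^2 - 4*j) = (j - 4)*(j + 2)*(j + 3)*(j)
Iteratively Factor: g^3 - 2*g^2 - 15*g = (g - 5)*(g^2 + 3*g) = (g - 5)*(g + 3)*(g)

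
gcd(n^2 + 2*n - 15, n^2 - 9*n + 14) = 1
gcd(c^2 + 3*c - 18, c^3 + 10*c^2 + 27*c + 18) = c + 6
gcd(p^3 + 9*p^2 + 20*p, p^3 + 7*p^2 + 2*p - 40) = p^2 + 9*p + 20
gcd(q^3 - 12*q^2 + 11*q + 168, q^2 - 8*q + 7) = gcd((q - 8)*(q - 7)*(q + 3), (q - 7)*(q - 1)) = q - 7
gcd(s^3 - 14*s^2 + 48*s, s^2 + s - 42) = s - 6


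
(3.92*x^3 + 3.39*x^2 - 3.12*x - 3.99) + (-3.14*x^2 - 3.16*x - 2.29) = 3.92*x^3 + 0.25*x^2 - 6.28*x - 6.28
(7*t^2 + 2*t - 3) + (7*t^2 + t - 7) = 14*t^2 + 3*t - 10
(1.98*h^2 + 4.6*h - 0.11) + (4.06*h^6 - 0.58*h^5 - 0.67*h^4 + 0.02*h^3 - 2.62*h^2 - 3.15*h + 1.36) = 4.06*h^6 - 0.58*h^5 - 0.67*h^4 + 0.02*h^3 - 0.64*h^2 + 1.45*h + 1.25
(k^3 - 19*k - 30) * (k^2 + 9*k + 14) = k^5 + 9*k^4 - 5*k^3 - 201*k^2 - 536*k - 420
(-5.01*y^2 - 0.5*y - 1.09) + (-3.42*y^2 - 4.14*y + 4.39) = -8.43*y^2 - 4.64*y + 3.3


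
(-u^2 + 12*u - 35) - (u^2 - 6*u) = -2*u^2 + 18*u - 35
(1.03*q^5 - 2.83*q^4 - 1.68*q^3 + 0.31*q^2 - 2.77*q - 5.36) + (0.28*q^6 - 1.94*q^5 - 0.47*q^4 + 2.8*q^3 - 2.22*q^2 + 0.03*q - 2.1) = 0.28*q^6 - 0.91*q^5 - 3.3*q^4 + 1.12*q^3 - 1.91*q^2 - 2.74*q - 7.46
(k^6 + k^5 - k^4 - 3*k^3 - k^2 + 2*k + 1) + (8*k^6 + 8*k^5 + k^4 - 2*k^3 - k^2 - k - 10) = 9*k^6 + 9*k^5 - 5*k^3 - 2*k^2 + k - 9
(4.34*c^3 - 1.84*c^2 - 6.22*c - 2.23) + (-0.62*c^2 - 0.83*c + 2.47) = 4.34*c^3 - 2.46*c^2 - 7.05*c + 0.24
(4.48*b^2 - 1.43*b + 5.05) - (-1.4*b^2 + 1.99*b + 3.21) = 5.88*b^2 - 3.42*b + 1.84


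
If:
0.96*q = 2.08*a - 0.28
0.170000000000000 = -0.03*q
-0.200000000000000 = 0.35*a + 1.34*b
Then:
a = -2.48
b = 0.50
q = -5.67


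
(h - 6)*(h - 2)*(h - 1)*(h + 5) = h^4 - 4*h^3 - 25*h^2 + 88*h - 60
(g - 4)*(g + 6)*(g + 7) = g^3 + 9*g^2 - 10*g - 168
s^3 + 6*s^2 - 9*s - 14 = (s - 2)*(s + 1)*(s + 7)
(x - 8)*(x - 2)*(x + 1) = x^3 - 9*x^2 + 6*x + 16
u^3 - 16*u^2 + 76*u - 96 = (u - 8)*(u - 6)*(u - 2)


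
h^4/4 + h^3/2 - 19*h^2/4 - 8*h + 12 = (h/4 + 1)*(h - 4)*(h - 1)*(h + 3)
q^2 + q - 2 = (q - 1)*(q + 2)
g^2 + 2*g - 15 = (g - 3)*(g + 5)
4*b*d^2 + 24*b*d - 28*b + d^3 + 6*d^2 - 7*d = (4*b + d)*(d - 1)*(d + 7)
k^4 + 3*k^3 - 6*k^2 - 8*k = k*(k - 2)*(k + 1)*(k + 4)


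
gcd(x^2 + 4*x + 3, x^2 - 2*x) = 1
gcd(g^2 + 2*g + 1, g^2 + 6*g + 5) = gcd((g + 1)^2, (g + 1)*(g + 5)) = g + 1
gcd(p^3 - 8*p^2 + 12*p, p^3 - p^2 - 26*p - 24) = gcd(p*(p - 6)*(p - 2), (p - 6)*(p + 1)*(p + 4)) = p - 6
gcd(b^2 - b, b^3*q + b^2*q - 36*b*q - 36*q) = 1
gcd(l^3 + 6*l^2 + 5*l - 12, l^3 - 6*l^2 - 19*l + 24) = l^2 + 2*l - 3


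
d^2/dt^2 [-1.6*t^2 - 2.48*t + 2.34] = -3.20000000000000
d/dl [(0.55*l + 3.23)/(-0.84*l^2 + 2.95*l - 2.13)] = (0.462*l^2 + 5.4264*l - 10.7)/(0.7056*l^4 - 4.956*l^3 + 12.2809*l^2 - 12.567*l + 4.5369)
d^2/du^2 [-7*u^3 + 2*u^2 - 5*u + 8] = 4 - 42*u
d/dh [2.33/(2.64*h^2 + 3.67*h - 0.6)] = (-12.3024*h - 8.5511)/(2.64*h^2 + 3.67*h - 0.6)^2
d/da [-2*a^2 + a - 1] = 1 - 4*a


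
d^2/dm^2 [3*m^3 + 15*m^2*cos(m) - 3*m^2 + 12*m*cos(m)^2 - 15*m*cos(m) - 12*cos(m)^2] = -15*m^2*cos(m) - 60*m*sin(m) + 15*m*cos(m) - 24*m*cos(2*m) + 18*m + 30*sqrt(2)*sin(m + pi/4) + 24*sqrt(2)*cos(2*m + pi/4) - 6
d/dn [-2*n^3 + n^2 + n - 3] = -6*n^2 + 2*n + 1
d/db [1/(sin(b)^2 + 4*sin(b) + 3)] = -2*(sin(b) + 2)*cos(b)/(sin(b)^2 + 4*sin(b) + 3)^2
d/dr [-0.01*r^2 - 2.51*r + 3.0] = -0.02*r - 2.51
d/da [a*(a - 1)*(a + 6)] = 3*a^2 + 10*a - 6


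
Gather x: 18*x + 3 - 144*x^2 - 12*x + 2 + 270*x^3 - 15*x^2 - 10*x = 270*x^3 - 159*x^2 - 4*x + 5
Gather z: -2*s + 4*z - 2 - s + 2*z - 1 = -3*s + 6*z - 3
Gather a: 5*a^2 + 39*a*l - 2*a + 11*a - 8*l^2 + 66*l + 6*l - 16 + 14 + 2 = 5*a^2 + a*(39*l + 9) - 8*l^2 + 72*l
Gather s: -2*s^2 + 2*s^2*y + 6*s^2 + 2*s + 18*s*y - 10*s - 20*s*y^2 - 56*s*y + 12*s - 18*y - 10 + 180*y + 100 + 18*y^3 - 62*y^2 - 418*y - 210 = s^2*(2*y + 4) + s*(-20*y^2 - 38*y + 4) + 18*y^3 - 62*y^2 - 256*y - 120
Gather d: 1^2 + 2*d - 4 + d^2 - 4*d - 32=d^2 - 2*d - 35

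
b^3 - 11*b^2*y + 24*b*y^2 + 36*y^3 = (b - 6*y)^2*(b + y)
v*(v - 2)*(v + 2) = v^3 - 4*v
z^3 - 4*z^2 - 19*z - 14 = (z - 7)*(z + 1)*(z + 2)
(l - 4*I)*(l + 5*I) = l^2 + I*l + 20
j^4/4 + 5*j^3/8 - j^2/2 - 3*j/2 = j*(j/2 + 1)^2*(j - 3/2)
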